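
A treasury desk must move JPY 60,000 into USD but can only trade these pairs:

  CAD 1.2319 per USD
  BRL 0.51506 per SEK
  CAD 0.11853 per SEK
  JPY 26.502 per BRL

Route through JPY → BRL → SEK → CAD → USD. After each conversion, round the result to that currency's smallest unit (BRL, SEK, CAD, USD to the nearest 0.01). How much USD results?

JPY 60,000 ÷ 26.502 = BRL 2,263.98
BRL 2,263.98 ÷ 0.51506 = SEK 4,395.57
SEK 4,395.57 × 0.11853 = CAD 521.01
CAD 521.01 ÷ 1.2319 = USD 422.93

USD 422.93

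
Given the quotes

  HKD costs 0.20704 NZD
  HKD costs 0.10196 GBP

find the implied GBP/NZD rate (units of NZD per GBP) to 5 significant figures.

1 GBP ÷ 0.10196 = 9.80777 HKD
9.80777 HKD × 0.20704 = 2.0306 NZD

GBP/NZD = 2.0306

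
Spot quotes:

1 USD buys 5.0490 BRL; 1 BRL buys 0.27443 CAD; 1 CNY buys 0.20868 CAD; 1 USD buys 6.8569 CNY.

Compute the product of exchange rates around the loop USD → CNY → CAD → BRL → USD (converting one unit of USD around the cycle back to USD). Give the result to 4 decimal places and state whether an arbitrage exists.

1.0327 (arbitrage exists)

Around USD → CNY → CAD → BRL → USD: 1 × 6.8569 × 0.20868 ÷ 0.27443 ÷ 5.0490 = 1.032694
Product > 1; profitable direction is USD → CNY → CAD → BRL → USD.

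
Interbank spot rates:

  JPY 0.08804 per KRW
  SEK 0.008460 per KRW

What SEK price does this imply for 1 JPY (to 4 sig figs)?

1 JPY ÷ 0.08804 = 11.3585 KRW
11.3585 KRW × 0.008460 = 0.0960927 SEK

JPY/SEK = 0.09609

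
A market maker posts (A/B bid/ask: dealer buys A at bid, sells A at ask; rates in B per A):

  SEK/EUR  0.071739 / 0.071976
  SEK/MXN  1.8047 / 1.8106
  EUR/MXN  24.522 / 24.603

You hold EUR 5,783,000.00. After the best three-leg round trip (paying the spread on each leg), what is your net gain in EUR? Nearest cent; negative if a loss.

Net profit: EUR 110,624.15

Best loop EUR → SEK → MXN → EUR:
EUR 5,783,000.00 ÷ 0.071976 (buy SEK at ask) = SEK 80,346,226.52
SEK 80,346,226.52 × 1.8047 (sell SEK at bid) = MXN 145,000,835.00
MXN 145,000,835.00 ÷ 24.603 (buy EUR at ask) = EUR 5,893,624.15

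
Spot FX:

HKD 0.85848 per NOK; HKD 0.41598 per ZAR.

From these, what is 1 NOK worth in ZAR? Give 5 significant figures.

NOK/ZAR = 2.0638

1 NOK × 0.85848 = 0.85848 HKD
0.85848 HKD ÷ 0.41598 = 2.06375 ZAR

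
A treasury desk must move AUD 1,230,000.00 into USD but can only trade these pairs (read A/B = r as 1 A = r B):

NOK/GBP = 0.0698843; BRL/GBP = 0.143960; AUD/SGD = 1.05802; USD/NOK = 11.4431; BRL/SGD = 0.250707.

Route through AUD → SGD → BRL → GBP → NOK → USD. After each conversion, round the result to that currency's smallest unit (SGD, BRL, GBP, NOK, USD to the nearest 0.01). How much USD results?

USD 934,439.21

AUD 1,230,000.00 × 1.05802 = SGD 1,301,364.60
SGD 1,301,364.60 ÷ 0.250707 = BRL 5,190,778.88
BRL 5,190,778.88 × 0.143960 = GBP 747,264.53
GBP 747,264.53 ÷ 0.0698843 = NOK 10,692,881.38
NOK 10,692,881.38 ÷ 11.4431 = USD 934,439.21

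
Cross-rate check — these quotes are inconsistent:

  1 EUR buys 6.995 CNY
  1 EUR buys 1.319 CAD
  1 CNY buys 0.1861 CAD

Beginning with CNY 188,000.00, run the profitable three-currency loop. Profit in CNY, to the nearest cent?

Profitable loop is CNY → EUR → CAD → CNY:
CNY 188,000.00 ÷ 6.995 = EUR 26,876.34
EUR 26,876.34 × 1.319 = CAD 35,449.89
CAD 35,449.89 ÷ 0.1861 = CNY 190,488.41
Profit = CNY 190,488.41 − CNY 188,000.00

Profit: CNY 2,488.41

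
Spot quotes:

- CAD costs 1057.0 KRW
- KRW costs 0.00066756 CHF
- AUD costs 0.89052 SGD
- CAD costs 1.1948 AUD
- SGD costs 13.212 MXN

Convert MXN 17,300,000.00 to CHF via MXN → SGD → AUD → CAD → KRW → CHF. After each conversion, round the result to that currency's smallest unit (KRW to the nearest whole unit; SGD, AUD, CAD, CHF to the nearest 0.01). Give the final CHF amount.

MXN 17,300,000.00 ÷ 13.212 = SGD 1,309,415.68
SGD 1,309,415.68 ÷ 0.89052 = AUD 1,470,394.47
AUD 1,470,394.47 ÷ 1.1948 = CAD 1,230,661.59
CAD 1,230,661.59 × 1057.0 = KRW 1,300,809,301
KRW 1,300,809,301 × 0.00066756 = CHF 868,368.26

CHF 868,368.26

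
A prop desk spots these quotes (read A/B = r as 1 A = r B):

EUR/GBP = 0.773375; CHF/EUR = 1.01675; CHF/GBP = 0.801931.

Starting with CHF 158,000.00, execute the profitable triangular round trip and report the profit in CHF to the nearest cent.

Profit: CHF 3,134.96

Profitable loop is CHF → GBP → EUR → CHF:
CHF 158,000.00 × 0.801931 = GBP 126,705.10
GBP 126,705.10 ÷ 0.773375 = EUR 163,833.97
EUR 163,833.97 ÷ 1.01675 = CHF 161,134.96
Profit = CHF 161,134.96 − CHF 158,000.00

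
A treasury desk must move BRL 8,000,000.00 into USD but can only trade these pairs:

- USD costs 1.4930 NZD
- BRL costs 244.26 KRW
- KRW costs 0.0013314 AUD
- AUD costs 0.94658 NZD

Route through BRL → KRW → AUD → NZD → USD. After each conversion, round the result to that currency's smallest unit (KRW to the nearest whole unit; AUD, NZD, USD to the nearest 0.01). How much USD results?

BRL 8,000,000.00 × 244.26 = KRW 1,954,080,000
KRW 1,954,080,000 × 0.0013314 = AUD 2,601,662.11
AUD 2,601,662.11 × 0.94658 = NZD 2,462,681.32
NZD 2,462,681.32 ÷ 1.4930 = USD 1,649,485.14

USD 1,649,485.14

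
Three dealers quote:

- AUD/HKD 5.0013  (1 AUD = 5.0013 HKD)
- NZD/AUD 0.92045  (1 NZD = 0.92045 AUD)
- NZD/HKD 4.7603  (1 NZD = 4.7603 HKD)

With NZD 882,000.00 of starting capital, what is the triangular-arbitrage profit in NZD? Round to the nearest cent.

Profit: NZD 30,052.42

Profitable loop is NZD → HKD → AUD → NZD:
NZD 882,000.00 × 4.7603 = HKD 4,198,584.60
HKD 4,198,584.60 ÷ 5.0013 = AUD 839,498.65
AUD 839,498.65 ÷ 0.92045 = NZD 912,052.42
Profit = NZD 912,052.42 − NZD 882,000.00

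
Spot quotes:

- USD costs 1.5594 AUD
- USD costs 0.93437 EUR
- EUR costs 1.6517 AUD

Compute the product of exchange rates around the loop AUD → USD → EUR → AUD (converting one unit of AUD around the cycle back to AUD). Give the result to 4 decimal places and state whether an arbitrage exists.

Around AUD → USD → EUR → AUD: 1 ÷ 1.5594 × 0.93437 × 1.6517 = 0.989675
Product < 1; profitable direction is AUD → EUR → USD → AUD.

0.9897 (arbitrage exists)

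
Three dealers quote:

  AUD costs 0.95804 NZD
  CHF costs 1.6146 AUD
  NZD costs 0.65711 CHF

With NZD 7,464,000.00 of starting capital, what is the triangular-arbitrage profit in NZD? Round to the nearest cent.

Profitable loop is NZD → CHF → AUD → NZD:
NZD 7,464,000.00 × 0.65711 = CHF 4,904,669.04
CHF 4,904,669.04 × 1.6146 = AUD 7,919,078.63
AUD 7,919,078.63 × 0.95804 = NZD 7,586,794.09
Profit = NZD 7,586,794.09 − NZD 7,464,000.00

Profit: NZD 122,794.09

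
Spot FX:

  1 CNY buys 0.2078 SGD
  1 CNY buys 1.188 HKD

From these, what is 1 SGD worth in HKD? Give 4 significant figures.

1 SGD ÷ 0.2078 = 4.81232 CNY
4.81232 CNY × 1.188 = 5.71704 HKD

SGD/HKD = 5.717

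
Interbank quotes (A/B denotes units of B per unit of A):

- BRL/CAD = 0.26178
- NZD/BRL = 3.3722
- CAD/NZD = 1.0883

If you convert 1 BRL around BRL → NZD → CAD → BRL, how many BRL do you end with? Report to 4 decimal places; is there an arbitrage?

Around BRL → NZD → CAD → BRL: 1 ÷ 3.3722 ÷ 1.0883 ÷ 0.26178 = 1.040882
Product > 1; profitable direction is BRL → NZD → CAD → BRL.

1.0409 (arbitrage exists)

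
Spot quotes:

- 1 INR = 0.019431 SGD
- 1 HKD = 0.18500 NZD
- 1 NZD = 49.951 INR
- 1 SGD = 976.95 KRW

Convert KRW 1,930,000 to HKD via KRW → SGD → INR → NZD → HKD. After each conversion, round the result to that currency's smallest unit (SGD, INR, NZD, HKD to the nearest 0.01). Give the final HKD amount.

KRW 1,930,000 ÷ 976.95 = SGD 1,975.54
SGD 1,975.54 ÷ 0.019431 = INR 101,669.50
INR 101,669.50 ÷ 49.951 = NZD 2,035.38
NZD 2,035.38 ÷ 0.18500 = HKD 11,002.05

HKD 11,002.05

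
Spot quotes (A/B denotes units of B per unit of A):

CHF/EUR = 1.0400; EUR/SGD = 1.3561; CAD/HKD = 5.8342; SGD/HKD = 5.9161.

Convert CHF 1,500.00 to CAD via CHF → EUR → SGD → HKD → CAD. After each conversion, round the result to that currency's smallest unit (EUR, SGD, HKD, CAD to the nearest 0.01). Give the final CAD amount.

CHF 1,500.00 × 1.0400 = EUR 1,560.00
EUR 1,560.00 × 1.3561 = SGD 2,115.52
SGD 2,115.52 × 5.9161 = HKD 12,515.63
HKD 12,515.63 ÷ 5.8342 = CAD 2,145.22

CAD 2,145.22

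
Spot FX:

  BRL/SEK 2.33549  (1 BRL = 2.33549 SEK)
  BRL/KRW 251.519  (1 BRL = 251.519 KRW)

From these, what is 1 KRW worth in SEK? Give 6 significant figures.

1 KRW ÷ 251.519 = 0.00397584 BRL
0.00397584 BRL × 2.33549 = 0.00928554 SEK

KRW/SEK = 0.00928554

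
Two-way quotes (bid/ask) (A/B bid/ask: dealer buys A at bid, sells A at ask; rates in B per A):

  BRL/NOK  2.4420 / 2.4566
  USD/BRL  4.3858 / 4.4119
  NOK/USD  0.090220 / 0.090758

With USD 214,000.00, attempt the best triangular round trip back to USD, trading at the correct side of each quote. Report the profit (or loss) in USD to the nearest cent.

Best loop USD → NOK → BRL → USD:
USD 214,000.00 ÷ 0.090758 (buy NOK at ask) = NOK 2,357,918.86
NOK 2,357,918.86 ÷ 2.4566 (buy BRL at ask) = BRL 959,830.20
BRL 959,830.20 ÷ 4.4119 (buy USD at ask) = USD 217,554.84

Net profit: USD 3,554.84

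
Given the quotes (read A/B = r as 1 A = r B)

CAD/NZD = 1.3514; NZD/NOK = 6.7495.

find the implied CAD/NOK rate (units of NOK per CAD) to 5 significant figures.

CAD/NOK = 9.1213

1 CAD × 1.3514 = 1.3514 NZD
1.3514 NZD × 6.7495 = 9.12127 NOK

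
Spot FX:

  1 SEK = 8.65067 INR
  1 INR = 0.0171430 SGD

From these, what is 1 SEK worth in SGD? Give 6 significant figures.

1 SEK × 8.65067 = 8.65067 INR
8.65067 INR × 0.0171430 = 0.148298 SGD

SEK/SGD = 0.148298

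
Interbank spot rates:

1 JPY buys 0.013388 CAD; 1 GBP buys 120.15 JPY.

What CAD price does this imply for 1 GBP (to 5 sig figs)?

GBP/CAD = 1.6086

1 GBP × 120.15 = 120.15 JPY
120.15 JPY × 0.013388 = 1.60857 CAD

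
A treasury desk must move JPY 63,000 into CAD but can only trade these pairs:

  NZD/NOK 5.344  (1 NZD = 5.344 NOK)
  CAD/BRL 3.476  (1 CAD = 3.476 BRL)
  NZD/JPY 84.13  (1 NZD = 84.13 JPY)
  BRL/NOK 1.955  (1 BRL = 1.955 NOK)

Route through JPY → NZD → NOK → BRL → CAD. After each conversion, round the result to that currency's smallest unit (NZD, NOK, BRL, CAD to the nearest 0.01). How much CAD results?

CAD 588.88

JPY 63,000 ÷ 84.13 = NZD 748.84
NZD 748.84 × 5.344 = NOK 4,001.80
NOK 4,001.80 ÷ 1.955 = BRL 2,046.96
BRL 2,046.96 ÷ 3.476 = CAD 588.88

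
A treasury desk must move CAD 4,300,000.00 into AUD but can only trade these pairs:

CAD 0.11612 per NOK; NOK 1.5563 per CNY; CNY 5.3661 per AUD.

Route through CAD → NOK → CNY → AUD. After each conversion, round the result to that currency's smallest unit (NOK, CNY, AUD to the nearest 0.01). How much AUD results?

CAD 4,300,000.00 ÷ 0.11612 = NOK 37,030,657.94
NOK 37,030,657.94 ÷ 1.5563 = CNY 23,794,035.82
CNY 23,794,035.82 ÷ 5.3661 = AUD 4,434,139.47

AUD 4,434,139.47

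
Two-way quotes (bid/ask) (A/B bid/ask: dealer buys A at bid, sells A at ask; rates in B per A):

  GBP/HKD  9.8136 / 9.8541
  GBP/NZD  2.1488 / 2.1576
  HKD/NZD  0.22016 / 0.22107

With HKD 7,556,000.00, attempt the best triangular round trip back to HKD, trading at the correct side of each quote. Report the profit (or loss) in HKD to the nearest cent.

Best loop HKD → NZD → GBP → HKD:
HKD 7,556,000.00 × 0.22016 (sell HKD at bid) = NZD 1,663,528.96
NZD 1,663,528.96 ÷ 2.1576 (buy GBP at ask) = GBP 771,008.97
GBP 771,008.97 × 9.8136 (sell GBP at bid) = HKD 7,566,373.66

Net profit: HKD 10,373.66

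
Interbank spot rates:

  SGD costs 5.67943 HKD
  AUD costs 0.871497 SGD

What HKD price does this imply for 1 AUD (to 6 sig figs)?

AUD/HKD = 4.94961

1 AUD × 0.871497 = 0.871497 SGD
0.871497 SGD × 5.67943 = 4.94961 HKD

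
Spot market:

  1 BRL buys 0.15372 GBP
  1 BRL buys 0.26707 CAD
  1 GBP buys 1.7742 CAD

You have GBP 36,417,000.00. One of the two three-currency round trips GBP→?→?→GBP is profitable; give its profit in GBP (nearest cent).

Profitable loop is GBP → CAD → BRL → GBP:
GBP 36,417,000.00 × 1.7742 = CAD 64,611,041.40
CAD 64,611,041.40 ÷ 0.26707 = BRL 241,925,492.94
BRL 241,925,492.94 × 0.15372 = GBP 37,188,786.78
Profit = GBP 37,188,786.78 − GBP 36,417,000.00

Profit: GBP 771,786.78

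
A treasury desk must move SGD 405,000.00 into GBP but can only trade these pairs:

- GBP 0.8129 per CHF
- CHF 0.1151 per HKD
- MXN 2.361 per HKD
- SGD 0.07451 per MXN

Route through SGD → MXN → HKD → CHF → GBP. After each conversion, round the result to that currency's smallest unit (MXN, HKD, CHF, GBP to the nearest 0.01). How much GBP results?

GBP 215,405.57

SGD 405,000.00 ÷ 0.07451 = MXN 5,435,512.01
MXN 5,435,512.01 ÷ 2.361 = HKD 2,302,207.54
HKD 2,302,207.54 × 0.1151 = CHF 264,984.09
CHF 264,984.09 × 0.8129 = GBP 215,405.57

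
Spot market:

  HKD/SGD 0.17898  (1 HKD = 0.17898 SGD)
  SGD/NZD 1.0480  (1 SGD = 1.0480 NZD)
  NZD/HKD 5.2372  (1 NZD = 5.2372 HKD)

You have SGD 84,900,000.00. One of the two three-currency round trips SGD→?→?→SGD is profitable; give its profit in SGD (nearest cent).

Profit: SGD 1,525,667.94

Profitable loop is SGD → HKD → NZD → SGD:
SGD 84,900,000.00 ÷ 0.17898 = HKD 474,354,676.50
HKD 474,354,676.50 ÷ 5.2372 = NZD 90,574,100.00
NZD 90,574,100.00 ÷ 1.0480 = SGD 86,425,667.94
Profit = SGD 86,425,667.94 − SGD 84,900,000.00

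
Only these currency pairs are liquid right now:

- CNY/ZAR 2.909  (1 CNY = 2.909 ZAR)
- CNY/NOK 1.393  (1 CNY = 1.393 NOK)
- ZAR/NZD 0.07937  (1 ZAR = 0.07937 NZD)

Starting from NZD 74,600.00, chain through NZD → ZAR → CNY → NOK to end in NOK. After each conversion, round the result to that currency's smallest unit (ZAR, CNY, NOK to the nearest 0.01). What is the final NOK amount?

NOK 450,080.14

NZD 74,600.00 ÷ 0.07937 = ZAR 939,901.73
ZAR 939,901.73 ÷ 2.909 = CNY 323,101.32
CNY 323,101.32 × 1.393 = NOK 450,080.14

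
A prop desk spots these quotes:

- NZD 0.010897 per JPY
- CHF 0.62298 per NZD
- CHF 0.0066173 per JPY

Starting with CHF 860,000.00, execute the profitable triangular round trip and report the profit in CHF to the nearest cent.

Profit: CHF 22,264.25

Profitable loop is CHF → JPY → NZD → CHF:
CHF 860,000.00 ÷ 0.0066173 = JPY 129,962,371
JPY 129,962,371 × 0.010897 = NZD 1,416,199.96
NZD 1,416,199.96 × 0.62298 = CHF 882,264.25
Profit = CHF 882,264.25 − CHF 860,000.00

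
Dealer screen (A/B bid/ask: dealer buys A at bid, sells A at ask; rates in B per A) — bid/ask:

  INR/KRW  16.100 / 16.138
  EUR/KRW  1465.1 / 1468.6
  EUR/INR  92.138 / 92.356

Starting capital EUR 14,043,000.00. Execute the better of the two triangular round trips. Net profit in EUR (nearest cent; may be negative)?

Net profit: EUR 141,728.54

Best loop EUR → INR → KRW → EUR:
EUR 14,043,000.00 × 92.138 (sell EUR at bid) = INR 1,293,893,934.00
INR 1,293,893,934.00 × 16.100 (sell INR at bid) = KRW 20,831,692,337
KRW 20,831,692,337 ÷ 1468.6 (buy EUR at ask) = EUR 14,184,728.54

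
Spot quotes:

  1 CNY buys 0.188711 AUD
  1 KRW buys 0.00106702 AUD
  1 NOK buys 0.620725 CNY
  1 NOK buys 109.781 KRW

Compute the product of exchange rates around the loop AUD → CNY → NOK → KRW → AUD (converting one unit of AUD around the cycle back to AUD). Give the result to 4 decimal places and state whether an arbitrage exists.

1.0000 (no arbitrage)

Around AUD → CNY → NOK → KRW → AUD: 1 ÷ 0.188711 ÷ 0.620725 × 109.781 × 0.00106702 = 1.000008
Product ≈ 1 (deviation 0.001%, within rounding noise).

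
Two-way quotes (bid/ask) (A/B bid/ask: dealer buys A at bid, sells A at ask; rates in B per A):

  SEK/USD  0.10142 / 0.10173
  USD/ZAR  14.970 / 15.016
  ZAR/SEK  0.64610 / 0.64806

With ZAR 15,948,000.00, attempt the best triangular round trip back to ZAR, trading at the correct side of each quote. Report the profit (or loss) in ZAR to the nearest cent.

Net profit: ZAR 161,709.40

Best loop ZAR → USD → SEK → ZAR:
ZAR 15,948,000.00 ÷ 15.016 (buy USD at ask) = USD 1,062,067.13
USD 1,062,067.13 ÷ 0.10173 (buy SEK at ask) = SEK 10,440,058.28
SEK 10,440,058.28 ÷ 0.64806 (buy ZAR at ask) = ZAR 16,109,709.40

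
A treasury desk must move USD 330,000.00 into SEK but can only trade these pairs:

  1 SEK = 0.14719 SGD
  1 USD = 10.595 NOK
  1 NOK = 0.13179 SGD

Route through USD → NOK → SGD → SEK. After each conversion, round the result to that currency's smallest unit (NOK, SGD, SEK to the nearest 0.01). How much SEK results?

SEK 3,130,538.56

USD 330,000.00 × 10.595 = NOK 3,496,350.00
NOK 3,496,350.00 × 0.13179 = SGD 460,783.97
SGD 460,783.97 ÷ 0.14719 = SEK 3,130,538.56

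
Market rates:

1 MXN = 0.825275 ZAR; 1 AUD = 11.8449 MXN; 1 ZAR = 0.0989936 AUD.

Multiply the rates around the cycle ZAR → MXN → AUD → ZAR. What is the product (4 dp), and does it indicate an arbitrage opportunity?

Around ZAR → MXN → AUD → ZAR: 1 ÷ 0.825275 ÷ 11.8449 ÷ 0.0989936 = 1.033387
Product > 1; profitable direction is ZAR → MXN → AUD → ZAR.

1.0334 (arbitrage exists)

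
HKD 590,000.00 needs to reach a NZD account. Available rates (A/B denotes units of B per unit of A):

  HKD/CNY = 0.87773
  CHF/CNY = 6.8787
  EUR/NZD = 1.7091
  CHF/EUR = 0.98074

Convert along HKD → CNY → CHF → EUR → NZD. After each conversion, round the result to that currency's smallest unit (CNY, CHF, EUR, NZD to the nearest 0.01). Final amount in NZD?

HKD 590,000.00 × 0.87773 = CNY 517,860.70
CNY 517,860.70 ÷ 6.8787 = CHF 75,284.68
CHF 75,284.68 × 0.98074 = EUR 73,834.70
EUR 73,834.70 × 1.7091 = NZD 126,190.89

NZD 126,190.89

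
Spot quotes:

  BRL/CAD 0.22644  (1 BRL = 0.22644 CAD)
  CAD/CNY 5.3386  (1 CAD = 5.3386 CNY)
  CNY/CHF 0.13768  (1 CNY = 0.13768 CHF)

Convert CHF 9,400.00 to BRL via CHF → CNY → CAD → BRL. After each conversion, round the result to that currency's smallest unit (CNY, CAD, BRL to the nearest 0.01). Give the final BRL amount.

CHF 9,400.00 ÷ 0.13768 = CNY 68,274.26
CNY 68,274.26 ÷ 5.3386 = CAD 12,788.79
CAD 12,788.79 ÷ 0.22644 = BRL 56,477.61

BRL 56,477.61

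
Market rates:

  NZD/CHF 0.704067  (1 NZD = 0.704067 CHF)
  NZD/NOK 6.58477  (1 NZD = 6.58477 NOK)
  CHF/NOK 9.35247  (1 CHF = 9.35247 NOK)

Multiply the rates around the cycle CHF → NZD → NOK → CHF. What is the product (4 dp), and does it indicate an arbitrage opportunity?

1.0000 (no arbitrage)

Around CHF → NZD → NOK → CHF: 1 ÷ 0.704067 × 6.58477 ÷ 9.35247 = 1.000001
Product ≈ 1 (deviation 0.000%, within rounding noise).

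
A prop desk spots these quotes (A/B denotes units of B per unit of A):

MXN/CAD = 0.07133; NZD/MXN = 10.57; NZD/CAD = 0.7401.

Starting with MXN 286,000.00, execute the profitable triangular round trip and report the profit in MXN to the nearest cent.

Profitable loop is MXN → CAD → NZD → MXN:
MXN 286,000.00 × 0.07133 = CAD 20,400.38
CAD 20,400.38 ÷ 0.7401 = NZD 27,564.36
NZD 27,564.36 × 10.57 = MXN 291,355.24
Profit = MXN 291,355.24 − MXN 286,000.00

Profit: MXN 5,355.24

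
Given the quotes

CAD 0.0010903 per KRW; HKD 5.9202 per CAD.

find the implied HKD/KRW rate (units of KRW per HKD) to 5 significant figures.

1 HKD ÷ 5.9202 = 0.168913 CAD
0.168913 CAD ÷ 0.0010903 = 154.924 KRW

HKD/KRW = 154.92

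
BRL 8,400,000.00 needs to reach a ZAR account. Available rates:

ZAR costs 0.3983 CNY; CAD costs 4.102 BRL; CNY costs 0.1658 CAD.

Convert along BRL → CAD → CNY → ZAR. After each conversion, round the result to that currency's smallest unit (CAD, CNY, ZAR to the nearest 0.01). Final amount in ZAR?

ZAR 31,009,073.99

BRL 8,400,000.00 ÷ 4.102 = CAD 2,047,781.57
CAD 2,047,781.57 ÷ 0.1658 = CNY 12,350,914.17
CNY 12,350,914.17 ÷ 0.3983 = ZAR 31,009,073.99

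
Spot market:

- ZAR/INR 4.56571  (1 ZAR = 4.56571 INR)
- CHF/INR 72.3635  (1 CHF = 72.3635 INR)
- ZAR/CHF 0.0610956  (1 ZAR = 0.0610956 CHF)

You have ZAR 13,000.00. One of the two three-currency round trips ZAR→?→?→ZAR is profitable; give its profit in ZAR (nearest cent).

Profit: ZAR 425.24

Profitable loop is ZAR → INR → CHF → ZAR:
ZAR 13,000.00 × 4.56571 = INR 59,354.23
INR 59,354.23 ÷ 72.3635 = CHF 820.22
CHF 820.22 ÷ 0.0610956 = ZAR 13,425.24
Profit = ZAR 13,425.24 − ZAR 13,000.00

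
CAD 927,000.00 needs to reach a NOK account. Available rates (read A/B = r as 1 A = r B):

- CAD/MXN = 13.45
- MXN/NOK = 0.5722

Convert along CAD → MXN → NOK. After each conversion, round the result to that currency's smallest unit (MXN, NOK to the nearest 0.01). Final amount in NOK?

NOK 7,134,275.43

CAD 927,000.00 × 13.45 = MXN 12,468,150.00
MXN 12,468,150.00 × 0.5722 = NOK 7,134,275.43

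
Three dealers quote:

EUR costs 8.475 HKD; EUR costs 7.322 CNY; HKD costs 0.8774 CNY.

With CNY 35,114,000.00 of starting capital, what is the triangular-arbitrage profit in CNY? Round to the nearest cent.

Profit: CNY 546,540.15

Profitable loop is CNY → EUR → HKD → CNY:
CNY 35,114,000.00 ÷ 7.322 = EUR 4,795,684.24
EUR 4,795,684.24 × 8.475 = HKD 40,643,423.93
HKD 40,643,423.93 × 0.8774 = CNY 35,660,540.15
Profit = CNY 35,660,540.15 − CNY 35,114,000.00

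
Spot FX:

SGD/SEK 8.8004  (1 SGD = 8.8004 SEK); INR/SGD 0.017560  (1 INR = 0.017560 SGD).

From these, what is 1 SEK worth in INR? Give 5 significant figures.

SEK/INR = 6.4710

1 SEK ÷ 8.8004 = 0.113631 SGD
0.113631 SGD ÷ 0.017560 = 6.47102 INR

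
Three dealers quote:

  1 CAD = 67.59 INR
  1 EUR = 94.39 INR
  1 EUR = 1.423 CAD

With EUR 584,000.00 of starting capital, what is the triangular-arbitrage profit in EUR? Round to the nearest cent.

Profitable loop is EUR → CAD → INR → EUR:
EUR 584,000.00 × 1.423 = CAD 831,032.00
CAD 831,032.00 × 67.59 = INR 56,169,452.88
INR 56,169,452.88 ÷ 94.39 = EUR 595,078.43
Profit = EUR 595,078.43 − EUR 584,000.00

Profit: EUR 11,078.43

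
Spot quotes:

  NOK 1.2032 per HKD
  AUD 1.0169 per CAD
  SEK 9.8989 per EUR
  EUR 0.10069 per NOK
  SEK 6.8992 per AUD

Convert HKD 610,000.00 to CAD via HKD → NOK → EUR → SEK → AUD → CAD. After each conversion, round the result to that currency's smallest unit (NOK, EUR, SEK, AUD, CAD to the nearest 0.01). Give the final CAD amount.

CAD 104,271.11

HKD 610,000.00 × 1.2032 = NOK 733,952.00
NOK 733,952.00 × 0.10069 = EUR 73,901.63
EUR 73,901.63 × 9.8989 = SEK 731,544.85
SEK 731,544.85 ÷ 6.8992 = AUD 106,033.29
AUD 106,033.29 ÷ 1.0169 = CAD 104,271.11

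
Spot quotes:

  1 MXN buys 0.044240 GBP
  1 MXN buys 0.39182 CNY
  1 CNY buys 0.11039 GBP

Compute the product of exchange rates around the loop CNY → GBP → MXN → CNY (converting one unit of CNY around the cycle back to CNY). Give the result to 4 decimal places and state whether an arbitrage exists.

Around CNY → GBP → MXN → CNY: 1 × 0.11039 ÷ 0.044240 × 0.39182 = 0.977690
Product < 1; profitable direction is CNY → MXN → GBP → CNY.

0.9777 (arbitrage exists)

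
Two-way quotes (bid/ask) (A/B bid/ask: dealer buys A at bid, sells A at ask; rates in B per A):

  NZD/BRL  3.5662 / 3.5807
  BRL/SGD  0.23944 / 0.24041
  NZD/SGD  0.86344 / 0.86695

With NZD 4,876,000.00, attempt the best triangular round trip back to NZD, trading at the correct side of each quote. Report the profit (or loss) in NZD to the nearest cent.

Net profit: NZD 14,749.24

Best loop NZD → SGD → BRL → NZD:
NZD 4,876,000.00 × 0.86344 (sell NZD at bid) = SGD 4,210,133.44
SGD 4,210,133.44 ÷ 0.24041 (buy BRL at ask) = BRL 17,512,305.81
BRL 17,512,305.81 ÷ 3.5807 (buy NZD at ask) = NZD 4,890,749.24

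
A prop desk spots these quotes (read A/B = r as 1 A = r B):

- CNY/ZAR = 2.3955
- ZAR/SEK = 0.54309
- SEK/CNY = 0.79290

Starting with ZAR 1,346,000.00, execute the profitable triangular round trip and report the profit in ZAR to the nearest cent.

Profitable loop is ZAR → SEK → CNY → ZAR:
ZAR 1,346,000.00 × 0.54309 = SEK 730,999.14
SEK 730,999.14 × 0.79290 = CNY 579,609.22
CNY 579,609.22 × 2.3955 = ZAR 1,388,453.88
Profit = ZAR 1,388,453.88 − ZAR 1,346,000.00

Profit: ZAR 42,453.88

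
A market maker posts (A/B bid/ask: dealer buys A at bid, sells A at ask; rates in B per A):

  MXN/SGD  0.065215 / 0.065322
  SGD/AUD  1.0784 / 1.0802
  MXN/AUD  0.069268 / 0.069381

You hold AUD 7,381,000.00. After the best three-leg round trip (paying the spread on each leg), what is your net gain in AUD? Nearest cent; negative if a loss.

Best loop AUD → MXN → SGD → AUD:
AUD 7,381,000.00 ÷ 0.069381 (buy MXN at ask) = MXN 106,383,592.05
MXN 106,383,592.05 × 0.065215 (sell MXN at bid) = SGD 6,937,805.96
SGD 6,937,805.96 × 1.0784 (sell SGD at bid) = AUD 7,481,729.94

Net profit: AUD 100,729.94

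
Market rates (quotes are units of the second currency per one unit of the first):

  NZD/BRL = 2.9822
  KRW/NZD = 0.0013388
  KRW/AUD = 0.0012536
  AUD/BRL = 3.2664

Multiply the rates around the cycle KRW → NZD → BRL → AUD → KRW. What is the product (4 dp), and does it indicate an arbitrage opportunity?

0.9750 (arbitrage exists)

Around KRW → NZD → BRL → AUD → KRW: 1 × 0.0013388 × 2.9822 ÷ 3.2664 ÷ 0.0012536 = 0.975044
Product < 1; profitable direction is KRW → AUD → BRL → NZD → KRW.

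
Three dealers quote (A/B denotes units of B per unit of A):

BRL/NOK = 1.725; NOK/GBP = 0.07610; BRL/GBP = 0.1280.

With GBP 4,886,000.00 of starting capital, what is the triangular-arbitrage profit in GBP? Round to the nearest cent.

Profit: GBP 124,917.46

Profitable loop is GBP → BRL → NOK → GBP:
GBP 4,886,000.00 ÷ 0.1280 = BRL 38,171,875.00
BRL 38,171,875.00 × 1.725 = NOK 65,846,484.38
NOK 65,846,484.38 × 0.07610 = GBP 5,010,917.46
Profit = GBP 5,010,917.46 − GBP 4,886,000.00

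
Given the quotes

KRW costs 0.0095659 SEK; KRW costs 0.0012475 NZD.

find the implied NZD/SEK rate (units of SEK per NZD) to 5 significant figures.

1 NZD ÷ 0.0012475 = 801.603 KRW
801.603 KRW × 0.0095659 = 7.66806 SEK

NZD/SEK = 7.6681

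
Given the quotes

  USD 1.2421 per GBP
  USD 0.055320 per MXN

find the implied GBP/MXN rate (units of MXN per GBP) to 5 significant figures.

1 GBP × 1.2421 = 1.2421 USD
1.2421 USD ÷ 0.055320 = 22.453 MXN

GBP/MXN = 22.453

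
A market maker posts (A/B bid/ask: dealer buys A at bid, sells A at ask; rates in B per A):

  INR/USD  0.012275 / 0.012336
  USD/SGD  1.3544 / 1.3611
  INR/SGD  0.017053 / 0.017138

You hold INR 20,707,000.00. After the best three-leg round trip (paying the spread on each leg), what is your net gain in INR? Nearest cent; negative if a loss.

Net profit: INR 323,692.86

Best loop INR → SGD → USD → INR:
INR 20,707,000.00 × 0.017053 (sell INR at bid) = SGD 353,116.47
SGD 353,116.47 ÷ 1.3611 (buy USD at ask) = USD 259,434.63
USD 259,434.63 ÷ 0.012336 (buy INR at ask) = INR 21,030,692.86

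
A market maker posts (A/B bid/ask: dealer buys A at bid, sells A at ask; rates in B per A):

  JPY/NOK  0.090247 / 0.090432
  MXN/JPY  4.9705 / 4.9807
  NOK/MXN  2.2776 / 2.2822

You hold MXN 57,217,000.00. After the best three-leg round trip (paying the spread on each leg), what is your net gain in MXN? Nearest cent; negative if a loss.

Net profit: MXN 1,239,847.32

Best loop MXN → JPY → NOK → MXN:
MXN 57,217,000.00 × 4.9705 (sell MXN at bid) = JPY 284,397,098
JPY 284,397,098 × 0.090247 (sell JPY at bid) = NOK 25,665,984.95
NOK 25,665,984.95 × 2.2776 (sell NOK at bid) = MXN 58,456,847.32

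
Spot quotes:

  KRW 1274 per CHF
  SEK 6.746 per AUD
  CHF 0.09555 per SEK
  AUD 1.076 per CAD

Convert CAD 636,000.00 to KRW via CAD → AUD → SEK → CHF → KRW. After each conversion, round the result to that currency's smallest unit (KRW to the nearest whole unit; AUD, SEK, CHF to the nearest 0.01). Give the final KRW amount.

CAD 636,000.00 × 1.076 = AUD 684,336.00
AUD 684,336.00 × 6.746 = SEK 4,616,530.66
SEK 4,616,530.66 × 0.09555 = CHF 441,109.50
CHF 441,109.50 × 1274 = KRW 561,973,503

KRW 561,973,503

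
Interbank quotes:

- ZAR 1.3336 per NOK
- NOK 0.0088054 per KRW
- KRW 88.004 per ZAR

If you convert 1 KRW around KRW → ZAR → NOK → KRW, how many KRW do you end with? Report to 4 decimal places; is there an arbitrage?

0.9677 (arbitrage exists)

Around KRW → ZAR → NOK → KRW: 1 ÷ 88.004 ÷ 1.3336 ÷ 0.0088054 = 0.967660
Product < 1; profitable direction is KRW → NOK → ZAR → KRW.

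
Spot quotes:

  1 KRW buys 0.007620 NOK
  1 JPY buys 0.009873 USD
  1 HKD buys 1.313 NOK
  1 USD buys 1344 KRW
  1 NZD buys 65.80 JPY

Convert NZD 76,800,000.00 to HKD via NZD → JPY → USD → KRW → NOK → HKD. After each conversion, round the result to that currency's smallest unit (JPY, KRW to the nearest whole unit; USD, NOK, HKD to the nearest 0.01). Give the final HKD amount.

HKD 389,157,822.46

NZD 76,800,000.00 × 65.80 = JPY 5,053,440,000
JPY 5,053,440,000 × 0.009873 = USD 49,892,613.12
USD 49,892,613.12 × 1344 = KRW 67,055,672,033
KRW 67,055,672,033 × 0.007620 = NOK 510,964,220.89
NOK 510,964,220.89 ÷ 1.313 = HKD 389,157,822.46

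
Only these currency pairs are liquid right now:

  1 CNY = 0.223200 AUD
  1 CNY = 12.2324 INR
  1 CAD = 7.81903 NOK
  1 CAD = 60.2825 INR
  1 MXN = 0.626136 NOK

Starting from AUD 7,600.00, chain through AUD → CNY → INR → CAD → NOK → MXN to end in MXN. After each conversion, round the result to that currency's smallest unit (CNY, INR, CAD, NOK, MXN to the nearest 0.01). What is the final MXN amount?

MXN 86,282.74

AUD 7,600.00 ÷ 0.223200 = CNY 34,050.18
CNY 34,050.18 × 12.2324 = INR 416,515.42
INR 416,515.42 ÷ 60.2825 = CAD 6,909.39
CAD 6,909.39 × 7.81903 = NOK 54,024.73
NOK 54,024.73 ÷ 0.626136 = MXN 86,282.74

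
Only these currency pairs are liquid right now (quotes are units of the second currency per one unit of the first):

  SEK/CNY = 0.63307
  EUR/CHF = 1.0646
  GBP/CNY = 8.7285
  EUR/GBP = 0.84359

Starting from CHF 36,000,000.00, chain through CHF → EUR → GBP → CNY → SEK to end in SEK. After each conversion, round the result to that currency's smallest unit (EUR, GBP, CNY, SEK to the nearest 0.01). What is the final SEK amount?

SEK 393,310,322.41

CHF 36,000,000.00 ÷ 1.0646 = EUR 33,815,517.57
EUR 33,815,517.57 × 0.84359 = GBP 28,526,432.47
GBP 28,526,432.47 × 8.7285 = CNY 248,992,965.81
CNY 248,992,965.81 ÷ 0.63307 = SEK 393,310,322.41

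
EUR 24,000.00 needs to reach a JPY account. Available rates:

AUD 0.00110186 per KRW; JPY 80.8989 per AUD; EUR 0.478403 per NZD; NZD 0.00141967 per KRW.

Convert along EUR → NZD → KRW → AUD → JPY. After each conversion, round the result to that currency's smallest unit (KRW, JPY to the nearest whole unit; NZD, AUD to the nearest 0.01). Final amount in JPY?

EUR 24,000.00 ÷ 0.478403 = NZD 50,166.91
NZD 50,166.91 ÷ 0.00141967 = KRW 35,337,022
KRW 35,337,022 × 0.00110186 = AUD 38,936.45
AUD 38,936.45 × 80.8989 = JPY 3,149,916

JPY 3,149,916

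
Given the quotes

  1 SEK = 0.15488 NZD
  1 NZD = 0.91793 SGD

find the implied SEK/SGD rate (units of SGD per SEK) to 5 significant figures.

SEK/SGD = 0.14217

1 SEK × 0.15488 = 0.15488 NZD
0.15488 NZD × 0.91793 = 0.142169 SGD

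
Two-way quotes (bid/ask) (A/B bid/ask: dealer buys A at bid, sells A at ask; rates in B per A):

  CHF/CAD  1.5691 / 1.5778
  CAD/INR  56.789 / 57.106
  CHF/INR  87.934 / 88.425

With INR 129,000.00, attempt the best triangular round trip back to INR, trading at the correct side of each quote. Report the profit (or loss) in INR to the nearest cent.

Net profit: INR 995.85

Best loop INR → CHF → CAD → INR:
INR 129,000.00 ÷ 88.425 (buy CHF at ask) = CHF 1,458.86
CHF 1,458.86 × 1.5691 (sell CHF at bid) = CAD 2,289.10
CAD 2,289.10 × 56.789 (sell CAD at bid) = INR 129,995.85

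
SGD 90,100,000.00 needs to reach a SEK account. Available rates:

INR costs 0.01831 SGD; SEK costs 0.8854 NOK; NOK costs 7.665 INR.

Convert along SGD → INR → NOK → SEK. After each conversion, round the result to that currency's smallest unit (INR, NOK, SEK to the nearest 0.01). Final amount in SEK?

SEK 725,078,069.61

SGD 90,100,000.00 ÷ 0.01831 = INR 4,920,808,301.47
INR 4,920,808,301.47 ÷ 7.665 = NOK 641,984,122.83
NOK 641,984,122.83 ÷ 0.8854 = SEK 725,078,069.61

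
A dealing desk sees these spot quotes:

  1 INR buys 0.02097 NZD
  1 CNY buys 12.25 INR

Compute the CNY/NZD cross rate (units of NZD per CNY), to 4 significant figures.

1 CNY × 12.25 = 12.25 INR
12.25 INR × 0.02097 = 0.256883 NZD

CNY/NZD = 0.2569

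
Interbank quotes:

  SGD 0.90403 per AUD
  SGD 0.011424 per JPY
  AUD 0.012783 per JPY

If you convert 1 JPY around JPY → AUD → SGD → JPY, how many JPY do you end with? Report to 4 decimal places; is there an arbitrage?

Around JPY → AUD → SGD → JPY: 1 × 0.012783 × 0.90403 ÷ 0.011424 = 1.011573
Product > 1; profitable direction is JPY → AUD → SGD → JPY.

1.0116 (arbitrage exists)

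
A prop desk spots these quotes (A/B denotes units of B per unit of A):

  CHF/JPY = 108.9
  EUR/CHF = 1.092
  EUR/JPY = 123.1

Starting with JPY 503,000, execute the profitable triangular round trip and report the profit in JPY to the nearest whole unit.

Profitable loop is JPY → CHF → EUR → JPY:
JPY 503,000 ÷ 108.9 = CHF 4,618.92
CHF 4,618.92 ÷ 1.092 = EUR 4,229.78
EUR 4,229.78 × 123.1 = JPY 520,686
Profit = JPY 520,686 − JPY 503,000

Profit: JPY 17,686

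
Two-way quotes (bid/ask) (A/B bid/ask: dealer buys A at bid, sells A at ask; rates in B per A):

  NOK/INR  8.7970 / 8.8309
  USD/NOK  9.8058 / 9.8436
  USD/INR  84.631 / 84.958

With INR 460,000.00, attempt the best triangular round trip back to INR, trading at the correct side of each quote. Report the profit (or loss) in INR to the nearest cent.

Best loop INR → USD → NOK → INR:
INR 460,000.00 ÷ 84.958 (buy USD at ask) = USD 5,414.44
USD 5,414.44 × 9.8058 (sell USD at bid) = NOK 53,092.92
NOK 53,092.92 × 8.7970 (sell NOK at bid) = INR 467,058.39

Net profit: INR 7,058.39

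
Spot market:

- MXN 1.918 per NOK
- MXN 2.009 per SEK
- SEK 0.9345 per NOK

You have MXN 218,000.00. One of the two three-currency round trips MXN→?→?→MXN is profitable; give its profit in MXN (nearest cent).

Profit: MXN 4,713.15

Profitable loop is MXN → SEK → NOK → MXN:
MXN 218,000.00 ÷ 2.009 = SEK 108,511.70
SEK 108,511.70 ÷ 0.9345 = NOK 116,117.39
NOK 116,117.39 × 1.918 = MXN 222,713.15
Profit = MXN 222,713.15 − MXN 218,000.00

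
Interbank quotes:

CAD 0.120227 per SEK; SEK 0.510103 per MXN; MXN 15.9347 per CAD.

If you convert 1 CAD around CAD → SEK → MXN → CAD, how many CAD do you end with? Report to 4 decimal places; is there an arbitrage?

Around CAD → SEK → MXN → CAD: 1 ÷ 0.120227 ÷ 0.510103 ÷ 15.9347 = 1.023284
Product > 1; profitable direction is CAD → SEK → MXN → CAD.

1.0233 (arbitrage exists)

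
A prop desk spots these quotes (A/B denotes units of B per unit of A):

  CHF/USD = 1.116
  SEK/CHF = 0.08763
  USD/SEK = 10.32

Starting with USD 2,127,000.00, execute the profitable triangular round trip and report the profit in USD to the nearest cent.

Profitable loop is USD → SEK → CHF → USD:
USD 2,127,000.00 × 10.32 = SEK 21,950,640.00
SEK 21,950,640.00 × 0.08763 = CHF 1,923,534.58
CHF 1,923,534.58 × 1.116 = USD 2,146,664.59
Profit = USD 2,146,664.59 − USD 2,127,000.00

Profit: USD 19,664.59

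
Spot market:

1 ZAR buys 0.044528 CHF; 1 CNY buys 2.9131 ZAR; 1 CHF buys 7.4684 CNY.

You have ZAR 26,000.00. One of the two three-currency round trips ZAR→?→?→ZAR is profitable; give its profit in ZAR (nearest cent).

Profit: ZAR 838.44

Profitable loop is ZAR → CNY → CHF → ZAR:
ZAR 26,000.00 ÷ 2.9131 = CNY 8,925.20
CNY 8,925.20 ÷ 7.4684 = CHF 1,195.06
CHF 1,195.06 ÷ 0.044528 = ZAR 26,838.44
Profit = ZAR 26,838.44 − ZAR 26,000.00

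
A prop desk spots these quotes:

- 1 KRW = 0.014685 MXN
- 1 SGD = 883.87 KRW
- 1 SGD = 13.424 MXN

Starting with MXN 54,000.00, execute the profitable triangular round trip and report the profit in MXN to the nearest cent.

Profitable loop is MXN → KRW → SGD → MXN:
MXN 54,000.00 ÷ 0.014685 = KRW 3,677,222
KRW 3,677,222 ÷ 883.87 = SGD 4,160.36
SGD 4,160.36 × 13.424 = MXN 55,848.74
Profit = MXN 55,848.74 − MXN 54,000.00

Profit: MXN 1,848.74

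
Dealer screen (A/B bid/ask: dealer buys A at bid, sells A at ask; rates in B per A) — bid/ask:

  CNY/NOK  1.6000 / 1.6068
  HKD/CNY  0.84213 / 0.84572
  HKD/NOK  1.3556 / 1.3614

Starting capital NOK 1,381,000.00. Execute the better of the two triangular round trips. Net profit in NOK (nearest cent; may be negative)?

Best loop NOK → CNY → HKD → NOK:
NOK 1,381,000.00 ÷ 1.6068 (buy CNY at ask) = CNY 859,472.24
CNY 859,472.24 ÷ 0.84572 (buy HKD at ask) = HKD 1,016,260.99
HKD 1,016,260.99 × 1.3556 (sell HKD at bid) = NOK 1,377,643.40

Net result: NOK -3,356.60 (no profitable arbitrage after spreads)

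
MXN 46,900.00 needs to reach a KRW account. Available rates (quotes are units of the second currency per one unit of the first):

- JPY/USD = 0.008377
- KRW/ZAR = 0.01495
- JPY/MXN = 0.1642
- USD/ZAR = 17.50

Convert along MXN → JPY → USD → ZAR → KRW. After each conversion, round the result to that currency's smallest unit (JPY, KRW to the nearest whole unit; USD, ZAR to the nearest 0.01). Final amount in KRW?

KRW 2,800,819

MXN 46,900.00 ÷ 0.1642 = JPY 285,627
JPY 285,627 × 0.008377 = USD 2,392.70
USD 2,392.70 × 17.50 = ZAR 41,872.25
ZAR 41,872.25 ÷ 0.01495 = KRW 2,800,819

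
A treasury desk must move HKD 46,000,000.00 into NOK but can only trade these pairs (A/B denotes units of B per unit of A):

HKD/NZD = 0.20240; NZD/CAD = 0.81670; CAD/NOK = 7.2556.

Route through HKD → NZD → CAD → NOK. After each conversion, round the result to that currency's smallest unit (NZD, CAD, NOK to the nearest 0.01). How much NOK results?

HKD 46,000,000.00 × 0.20240 = NZD 9,310,400.00
NZD 9,310,400.00 × 0.81670 = CAD 7,603,803.68
CAD 7,603,803.68 × 7.2556 = NOK 55,170,157.98

NOK 55,170,157.98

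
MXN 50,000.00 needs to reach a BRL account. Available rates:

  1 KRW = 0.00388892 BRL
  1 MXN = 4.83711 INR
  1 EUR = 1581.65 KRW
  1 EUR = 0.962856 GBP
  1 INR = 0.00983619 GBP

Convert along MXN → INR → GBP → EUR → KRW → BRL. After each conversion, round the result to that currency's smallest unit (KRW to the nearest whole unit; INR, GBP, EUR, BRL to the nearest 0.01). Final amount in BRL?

BRL 15,197.11

MXN 50,000.00 × 4.83711 = INR 241,855.50
INR 241,855.50 × 0.00983619 = GBP 2,378.94
GBP 2,378.94 ÷ 0.962856 = EUR 2,470.71
EUR 2,470.71 × 1581.65 = KRW 3,907,798
KRW 3,907,798 × 0.00388892 = BRL 15,197.11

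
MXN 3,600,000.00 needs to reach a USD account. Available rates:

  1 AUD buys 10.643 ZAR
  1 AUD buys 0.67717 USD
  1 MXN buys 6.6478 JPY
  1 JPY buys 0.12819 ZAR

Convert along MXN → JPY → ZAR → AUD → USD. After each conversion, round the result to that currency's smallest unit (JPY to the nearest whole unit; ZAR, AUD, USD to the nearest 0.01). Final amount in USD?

MXN 3,600,000.00 × 6.6478 = JPY 23,932,080
JPY 23,932,080 × 0.12819 = ZAR 3,067,853.34
ZAR 3,067,853.34 ÷ 10.643 = AUD 288,250.81
AUD 288,250.81 × 0.67717 = USD 195,194.80

USD 195,194.80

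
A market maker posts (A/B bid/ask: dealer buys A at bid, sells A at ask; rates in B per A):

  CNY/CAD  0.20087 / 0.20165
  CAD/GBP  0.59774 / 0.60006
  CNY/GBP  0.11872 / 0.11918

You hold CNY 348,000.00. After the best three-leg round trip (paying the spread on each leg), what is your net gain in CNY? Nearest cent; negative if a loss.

Best loop CNY → CAD → GBP → CNY:
CNY 348,000.00 × 0.20087 (sell CNY at bid) = CAD 69,902.76
CAD 69,902.76 × 0.59774 (sell CAD at bid) = GBP 41,783.68
GBP 41,783.68 ÷ 0.11918 (buy CNY at ask) = CNY 350,593.02

Net profit: CNY 2,593.02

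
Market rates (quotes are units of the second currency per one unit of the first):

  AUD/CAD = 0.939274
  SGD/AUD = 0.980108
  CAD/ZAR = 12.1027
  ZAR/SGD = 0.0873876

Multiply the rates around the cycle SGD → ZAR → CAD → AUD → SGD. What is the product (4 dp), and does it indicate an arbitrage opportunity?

1.0271 (arbitrage exists)

Around SGD → ZAR → CAD → AUD → SGD: 1 ÷ 0.0873876 ÷ 12.1027 ÷ 0.939274 ÷ 0.980108 = 1.027074
Product > 1; profitable direction is SGD → ZAR → CAD → AUD → SGD.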